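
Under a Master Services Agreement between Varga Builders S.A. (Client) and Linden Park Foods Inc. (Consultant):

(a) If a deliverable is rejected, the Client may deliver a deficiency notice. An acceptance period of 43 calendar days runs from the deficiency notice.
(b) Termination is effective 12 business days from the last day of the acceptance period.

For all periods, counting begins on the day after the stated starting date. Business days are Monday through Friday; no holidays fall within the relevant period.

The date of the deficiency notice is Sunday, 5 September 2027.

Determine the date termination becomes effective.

Adding 43 calendar days to 5 September 2027 gives 18 October 2027, which is the last day of the acceptance period.
From Monday, 18 October 2027, 12 business days (Oct 19, Oct 20, Oct 21, Oct 22, …, Nov 1, Nov 2, Nov 3, skipping weekends) brings us to Wednesday, 3 November 2027, which is the date termination becomes effective.

3 November 2027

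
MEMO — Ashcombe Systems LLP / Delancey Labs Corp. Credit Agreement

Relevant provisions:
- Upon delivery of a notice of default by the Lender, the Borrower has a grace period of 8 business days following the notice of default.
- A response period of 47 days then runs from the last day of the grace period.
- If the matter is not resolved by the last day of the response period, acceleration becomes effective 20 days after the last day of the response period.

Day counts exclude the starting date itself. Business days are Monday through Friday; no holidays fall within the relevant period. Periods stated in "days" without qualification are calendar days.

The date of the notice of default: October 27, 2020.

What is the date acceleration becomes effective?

January 12, 2021

From Tuesday, October 27, 2020, 8 business days (Oct 28, Oct 29, Oct 30, Nov 2, Nov 3, Nov 4, Nov 5, Nov 6, skipping weekends) brings us to Friday, November 6, 2020, which is the last day of the grace period.
Adding 47 calendar days to November 6, 2020 gives December 23, 2020, which is the last day of the response period.
The date acceleration becomes effective: 20 calendar days after December 23, 2020 is January 12, 2021.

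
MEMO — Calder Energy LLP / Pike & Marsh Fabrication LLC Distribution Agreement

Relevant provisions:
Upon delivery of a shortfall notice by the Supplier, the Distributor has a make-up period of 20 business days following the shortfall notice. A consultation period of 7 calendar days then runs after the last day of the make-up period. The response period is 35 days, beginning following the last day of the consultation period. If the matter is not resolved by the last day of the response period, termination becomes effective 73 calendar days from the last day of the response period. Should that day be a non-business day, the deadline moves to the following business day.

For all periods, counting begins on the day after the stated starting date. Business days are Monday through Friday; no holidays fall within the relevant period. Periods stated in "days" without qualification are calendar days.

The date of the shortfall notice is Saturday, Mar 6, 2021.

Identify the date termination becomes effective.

The last day of the make-up period: 20 business days after Saturday, Mar 6, 2021, skipping weekends — Mar 8, Mar 9, Mar 10, Mar 11, …, Mar 31, Apr 1, Apr 2 — lands on Friday, Apr 2, 2021.
The last day of the consultation period: Apr 2, 2021 + 7 days = Apr 9, 2021.
The last day of the response period: 35 calendar days after Apr 9, 2021 is May 14, 2021.
The date termination becomes effective: May 14, 2021 + 73 days = Jul 26, 2021. Jul 26, 2021 is a Monday, so no roll-forward applies.

Jul 26, 2021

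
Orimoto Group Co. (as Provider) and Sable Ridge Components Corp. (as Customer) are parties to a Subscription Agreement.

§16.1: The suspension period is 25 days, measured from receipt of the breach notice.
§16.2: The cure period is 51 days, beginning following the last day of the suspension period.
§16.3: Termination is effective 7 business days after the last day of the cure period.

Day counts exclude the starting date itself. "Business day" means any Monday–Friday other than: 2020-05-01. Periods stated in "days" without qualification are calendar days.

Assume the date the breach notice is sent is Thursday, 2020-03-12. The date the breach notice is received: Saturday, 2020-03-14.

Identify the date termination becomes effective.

2020-06-09

The last day of the suspension period: 2020-03-14 + 25 days = 2020-04-08.
Adding 51 calendar days to 2020-04-08 gives 2020-05-29, which is the last day of the cure period.
From Friday, 2020-05-29, 7 business days (Jun 1, Jun 2, Jun 3, Jun 4, Jun 5, Jun 8, Jun 9, skipping weekends) brings us to Tuesday, 2020-06-09, which is the date termination becomes effective.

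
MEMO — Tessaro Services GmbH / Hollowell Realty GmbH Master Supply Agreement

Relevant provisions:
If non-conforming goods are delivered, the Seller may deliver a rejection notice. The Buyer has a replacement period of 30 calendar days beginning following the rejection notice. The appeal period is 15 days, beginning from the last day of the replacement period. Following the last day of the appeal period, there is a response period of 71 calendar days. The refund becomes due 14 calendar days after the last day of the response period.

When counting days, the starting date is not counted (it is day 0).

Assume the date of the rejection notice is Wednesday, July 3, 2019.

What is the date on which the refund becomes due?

November 10, 2019

The last day of the replacement period: 30 calendar days after July 3, 2019 is August 2, 2019.
Adding 15 calendar days to August 2, 2019 gives August 17, 2019, which is the last day of the appeal period.
The last day of the response period: August 17, 2019 + 71 days = October 27, 2019.
The date on which the refund becomes due: October 27, 2019 + 14 days = November 10, 2019.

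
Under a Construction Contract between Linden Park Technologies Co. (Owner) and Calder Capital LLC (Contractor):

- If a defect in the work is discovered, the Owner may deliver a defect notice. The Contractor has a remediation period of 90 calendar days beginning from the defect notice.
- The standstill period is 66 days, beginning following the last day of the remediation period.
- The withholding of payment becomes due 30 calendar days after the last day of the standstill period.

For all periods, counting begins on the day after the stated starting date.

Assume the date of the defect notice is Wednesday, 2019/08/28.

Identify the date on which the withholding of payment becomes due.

2020/03/01

The last day of the remediation period: 2019/08/28 + 90 days = 2019/11/26.
Adding 66 calendar days to 2019/11/26 gives 2020/01/31, which is the last day of the standstill period.
The date on which the withholding of payment becomes due: 30 calendar days after 2020/01/31 is 2020/03/01.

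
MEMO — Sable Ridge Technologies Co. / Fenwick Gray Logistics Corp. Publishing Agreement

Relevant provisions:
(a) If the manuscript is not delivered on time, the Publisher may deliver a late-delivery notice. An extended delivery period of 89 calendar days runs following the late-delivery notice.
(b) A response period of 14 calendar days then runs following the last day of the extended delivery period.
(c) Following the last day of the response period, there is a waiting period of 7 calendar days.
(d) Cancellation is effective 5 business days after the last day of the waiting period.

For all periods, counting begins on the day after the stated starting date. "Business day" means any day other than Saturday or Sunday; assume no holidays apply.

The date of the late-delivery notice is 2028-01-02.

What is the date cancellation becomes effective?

The last day of the extended delivery period: 89 calendar days after 2028-01-02 is 2028-03-31.
The last day of the response period: 2028-03-31 + 14 days = 2028-04-14.
Adding 7 calendar days to 2028-04-14 gives 2028-04-21, which is the last day of the waiting period.
From Friday, 2028-04-21, 5 business days (Apr 24, Apr 25, Apr 26, Apr 27, Apr 28, skipping weekends) brings us to Friday, 2028-04-28, which is the date cancellation becomes effective.

2028-04-28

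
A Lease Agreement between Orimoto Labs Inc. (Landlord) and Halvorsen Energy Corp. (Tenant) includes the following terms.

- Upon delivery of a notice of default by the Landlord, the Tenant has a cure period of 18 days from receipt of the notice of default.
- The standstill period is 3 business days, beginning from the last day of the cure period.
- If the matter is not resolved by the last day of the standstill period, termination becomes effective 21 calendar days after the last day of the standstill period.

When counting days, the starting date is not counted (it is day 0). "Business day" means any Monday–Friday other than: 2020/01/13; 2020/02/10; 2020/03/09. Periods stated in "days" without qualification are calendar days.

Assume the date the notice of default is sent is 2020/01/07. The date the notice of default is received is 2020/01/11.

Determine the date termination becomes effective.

2020/02/24

The last day of the cure period: 2020/01/11 + 18 days = 2020/01/29.
The last day of the standstill period: counting 3 business days from Wednesday, 2020/01/29 (Jan 30, Jan 31, Feb 3, skipping weekends) reaches Monday, 2020/02/03.
Adding 21 calendar days to 2020/02/03 gives 2020/02/24, which is the date termination becomes effective.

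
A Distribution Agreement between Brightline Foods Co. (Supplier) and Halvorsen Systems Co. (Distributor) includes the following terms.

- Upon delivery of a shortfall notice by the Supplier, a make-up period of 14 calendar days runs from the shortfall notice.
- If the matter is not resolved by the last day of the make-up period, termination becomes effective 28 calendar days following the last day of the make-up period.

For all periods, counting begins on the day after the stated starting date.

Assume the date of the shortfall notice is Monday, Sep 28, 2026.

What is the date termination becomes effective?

Adding 14 calendar days to Sep 28, 2026 gives Oct 12, 2026, which is the last day of the make-up period.
The date termination becomes effective: 28 calendar days after Oct 12, 2026 is Nov 9, 2026.

Nov 9, 2026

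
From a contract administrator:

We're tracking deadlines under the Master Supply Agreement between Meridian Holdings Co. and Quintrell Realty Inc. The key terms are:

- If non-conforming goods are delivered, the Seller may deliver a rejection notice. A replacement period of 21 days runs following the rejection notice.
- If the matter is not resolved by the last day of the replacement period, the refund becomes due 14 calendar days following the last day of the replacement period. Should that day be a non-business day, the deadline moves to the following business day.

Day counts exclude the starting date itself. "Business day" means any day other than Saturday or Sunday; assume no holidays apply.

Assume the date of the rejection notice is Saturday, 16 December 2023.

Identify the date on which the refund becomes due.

Adding 21 calendar days to 16 December 2023 gives 6 January 2024, which is the last day of the replacement period.
Adding 14 calendar days to 6 January 2024 gives 20 January 2024, which is the date on which the refund becomes due. That falls on a Saturday, so it rolls to the next business day, Monday, 22 January 2024.

22 January 2024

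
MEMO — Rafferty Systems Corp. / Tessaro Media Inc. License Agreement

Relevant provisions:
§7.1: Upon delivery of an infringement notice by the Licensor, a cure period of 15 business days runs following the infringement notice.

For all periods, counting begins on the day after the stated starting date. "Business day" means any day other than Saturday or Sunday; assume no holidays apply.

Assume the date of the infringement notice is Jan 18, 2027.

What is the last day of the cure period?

The last day of the cure period: 15 business days after Monday, Jan 18, 2027, skipping weekends — Jan 19, Jan 20, Jan 21, Jan 22, …, Feb 4, Feb 5, Feb 8 — lands on Monday, Feb 8, 2027.

Feb 8, 2027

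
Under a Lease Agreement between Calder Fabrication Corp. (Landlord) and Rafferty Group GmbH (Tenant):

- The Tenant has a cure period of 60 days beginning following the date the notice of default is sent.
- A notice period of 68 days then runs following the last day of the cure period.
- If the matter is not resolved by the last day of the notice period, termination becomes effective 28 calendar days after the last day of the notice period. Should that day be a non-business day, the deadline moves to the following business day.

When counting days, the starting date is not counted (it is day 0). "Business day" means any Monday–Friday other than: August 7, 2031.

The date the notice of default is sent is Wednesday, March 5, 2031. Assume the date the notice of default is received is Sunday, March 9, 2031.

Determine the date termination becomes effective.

August 8, 2031

The last day of the cure period: March 5, 2031 + 60 days = May 4, 2031.
The last day of the notice period: 68 calendar days after May 4, 2031 is July 11, 2031.
Adding 28 calendar days to July 11, 2031 gives August 8, 2031, which is the date termination becomes effective. August 8, 2031 is a Friday and is not a listed holiday, so no roll-forward applies.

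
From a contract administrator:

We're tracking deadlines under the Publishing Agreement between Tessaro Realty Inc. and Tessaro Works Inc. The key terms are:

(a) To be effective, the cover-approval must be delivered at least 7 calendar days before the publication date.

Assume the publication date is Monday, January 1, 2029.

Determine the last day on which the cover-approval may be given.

January 1, 2029 minus 7 days is December 25, 2028.

December 25, 2028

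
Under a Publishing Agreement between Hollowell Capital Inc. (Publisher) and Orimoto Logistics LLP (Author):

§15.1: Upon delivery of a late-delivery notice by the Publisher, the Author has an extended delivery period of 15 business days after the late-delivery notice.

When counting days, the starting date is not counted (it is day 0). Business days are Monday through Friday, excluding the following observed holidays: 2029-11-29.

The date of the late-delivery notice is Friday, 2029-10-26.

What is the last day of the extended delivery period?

The last day of the extended delivery period: counting 15 business days from Friday, 2029-10-26 (Oct 29, Oct 30, Oct 31, Nov 1, …, Nov 14, Nov 15, Nov 16, skipping weekends) reaches Friday, 2029-11-16.

2029-11-16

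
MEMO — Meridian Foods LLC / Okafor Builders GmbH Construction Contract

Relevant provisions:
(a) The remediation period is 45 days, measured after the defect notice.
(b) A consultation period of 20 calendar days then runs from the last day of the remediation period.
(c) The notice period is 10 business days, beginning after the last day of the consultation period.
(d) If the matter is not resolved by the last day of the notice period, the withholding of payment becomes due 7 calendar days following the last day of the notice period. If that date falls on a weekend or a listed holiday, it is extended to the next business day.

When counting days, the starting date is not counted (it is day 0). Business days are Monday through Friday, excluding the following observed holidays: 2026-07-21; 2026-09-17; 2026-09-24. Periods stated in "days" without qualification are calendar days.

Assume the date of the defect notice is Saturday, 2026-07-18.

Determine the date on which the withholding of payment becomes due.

2026-10-13

The last day of the remediation period: 45 calendar days after 2026-07-18 is 2026-09-01.
The last day of the consultation period: 2026-09-01 + 20 days = 2026-09-21.
The last day of the notice period: counting 10 business days from Monday, 2026-09-21 (Sep 22, Sep 23, Sep 25, Sep 28, Sep 29, Sep 30, Oct 1, Oct 2, Oct 5, Oct 6, skipping weekends and the listed holiday on Sep 24) reaches Tuesday, 2026-10-06.
Adding 7 calendar days to 2026-10-06 gives 2026-10-13, which is the date on which the withholding of payment becomes due. 2026-10-13 is a Tuesday and is not a listed holiday, so no roll-forward applies.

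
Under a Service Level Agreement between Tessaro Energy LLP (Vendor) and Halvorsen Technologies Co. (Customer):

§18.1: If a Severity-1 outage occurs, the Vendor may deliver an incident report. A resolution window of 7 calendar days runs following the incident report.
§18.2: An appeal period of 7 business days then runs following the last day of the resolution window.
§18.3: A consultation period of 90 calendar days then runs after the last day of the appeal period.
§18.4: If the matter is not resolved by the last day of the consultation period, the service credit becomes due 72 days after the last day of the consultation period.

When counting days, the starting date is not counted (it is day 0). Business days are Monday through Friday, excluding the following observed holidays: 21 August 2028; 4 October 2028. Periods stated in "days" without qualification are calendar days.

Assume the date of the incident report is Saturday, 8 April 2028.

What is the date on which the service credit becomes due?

4 October 2028

Adding 7 calendar days to 8 April 2028 gives 15 April 2028, which is the last day of the resolution window.
The last day of the appeal period: 7 business days after Saturday, 15 April 2028, skipping weekends — Apr 17, Apr 18, Apr 19, Apr 20, Apr 21, Apr 24, Apr 25 — lands on Tuesday, 25 April 2028.
Adding 90 calendar days to 25 April 2028 gives 24 July 2028, which is the last day of the consultation period.
The date on which the service credit becomes due: 72 calendar days after 24 July 2028 is 4 October 2028.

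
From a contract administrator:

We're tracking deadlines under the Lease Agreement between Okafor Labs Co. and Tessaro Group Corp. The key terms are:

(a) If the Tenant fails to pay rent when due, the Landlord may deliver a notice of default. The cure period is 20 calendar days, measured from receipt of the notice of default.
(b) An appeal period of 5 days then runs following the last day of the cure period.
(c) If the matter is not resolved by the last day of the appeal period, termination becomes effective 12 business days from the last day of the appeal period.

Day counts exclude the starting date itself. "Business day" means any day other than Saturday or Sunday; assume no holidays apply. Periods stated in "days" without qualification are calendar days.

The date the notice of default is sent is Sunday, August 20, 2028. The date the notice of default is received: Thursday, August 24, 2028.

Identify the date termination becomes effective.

Adding 20 calendar days to August 24, 2028 gives September 13, 2028, which is the last day of the cure period.
Adding 5 calendar days to September 13, 2028 gives September 18, 2028, which is the last day of the appeal period.
From Monday, September 18, 2028, 12 business days (Sep 19, Sep 20, Sep 21, Sep 22, …, Oct 2, Oct 3, Oct 4, skipping weekends) brings us to Wednesday, October 4, 2028, which is the date termination becomes effective.

October 4, 2028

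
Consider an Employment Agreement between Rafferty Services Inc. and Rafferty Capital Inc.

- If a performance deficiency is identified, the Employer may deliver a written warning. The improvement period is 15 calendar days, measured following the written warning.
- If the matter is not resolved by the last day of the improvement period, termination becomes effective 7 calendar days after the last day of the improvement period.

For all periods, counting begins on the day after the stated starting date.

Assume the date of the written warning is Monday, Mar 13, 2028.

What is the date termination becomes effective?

Apr 4, 2028

Adding 15 calendar days to Mar 13, 2028 gives Mar 28, 2028, which is the last day of the improvement period.
Adding 7 calendar days to Mar 28, 2028 gives Apr 4, 2028, which is the date termination becomes effective.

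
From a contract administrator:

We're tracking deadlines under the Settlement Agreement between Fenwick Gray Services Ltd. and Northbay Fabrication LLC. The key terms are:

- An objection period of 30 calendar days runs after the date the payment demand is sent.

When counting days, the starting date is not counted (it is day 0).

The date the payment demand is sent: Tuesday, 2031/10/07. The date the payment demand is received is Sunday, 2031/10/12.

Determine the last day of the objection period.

2031/11/06

The last day of the objection period: 30 calendar days after 2031/10/07 is 2031/11/06.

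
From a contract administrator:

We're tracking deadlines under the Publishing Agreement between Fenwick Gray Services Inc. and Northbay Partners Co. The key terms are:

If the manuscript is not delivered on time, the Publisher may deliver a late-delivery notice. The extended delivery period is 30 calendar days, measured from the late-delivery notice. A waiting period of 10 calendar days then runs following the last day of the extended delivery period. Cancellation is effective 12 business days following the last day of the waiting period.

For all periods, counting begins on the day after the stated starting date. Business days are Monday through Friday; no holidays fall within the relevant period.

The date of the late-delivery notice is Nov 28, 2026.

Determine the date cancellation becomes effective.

Jan 25, 2027

The last day of the extended delivery period: 30 calendar days after Nov 28, 2026 is Dec 28, 2026.
The last day of the waiting period: Dec 28, 2026 + 10 days = Jan 7, 2027.
The date cancellation becomes effective: counting 12 business days from Thursday, Jan 7, 2027 (Jan 8, Jan 11, Jan 12, Jan 13, …, Jan 21, Jan 22, Jan 25, skipping weekends) reaches Monday, Jan 25, 2027.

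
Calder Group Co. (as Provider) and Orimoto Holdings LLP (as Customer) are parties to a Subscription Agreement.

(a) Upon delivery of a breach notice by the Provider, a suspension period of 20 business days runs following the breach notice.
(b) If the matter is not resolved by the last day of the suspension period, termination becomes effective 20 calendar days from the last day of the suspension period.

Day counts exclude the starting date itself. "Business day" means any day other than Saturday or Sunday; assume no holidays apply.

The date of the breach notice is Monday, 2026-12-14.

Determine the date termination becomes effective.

2027-01-31

The last day of the suspension period: 20 business days after Monday, 2026-12-14, skipping weekends — Dec 15, Dec 16, Dec 17, Dec 18, …, Jan 7, Jan 8, Jan 11 — lands on Monday, 2027-01-11.
The date termination becomes effective: 2027-01-11 + 20 days = 2027-01-31.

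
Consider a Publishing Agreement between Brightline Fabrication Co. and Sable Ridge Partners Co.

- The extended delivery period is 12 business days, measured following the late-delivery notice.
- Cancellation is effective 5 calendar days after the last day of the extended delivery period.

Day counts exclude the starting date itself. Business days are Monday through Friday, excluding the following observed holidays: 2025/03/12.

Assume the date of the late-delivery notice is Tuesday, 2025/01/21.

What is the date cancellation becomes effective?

2025/02/11

From Tuesday, 2025/01/21, 12 business days (Jan 22, Jan 23, Jan 24, Jan 27, …, Feb 4, Feb 5, Feb 6, skipping weekends) brings us to Thursday, 2025/02/06, which is the last day of the extended delivery period.
The date cancellation becomes effective: 5 calendar days after 2025/02/06 is 2025/02/11.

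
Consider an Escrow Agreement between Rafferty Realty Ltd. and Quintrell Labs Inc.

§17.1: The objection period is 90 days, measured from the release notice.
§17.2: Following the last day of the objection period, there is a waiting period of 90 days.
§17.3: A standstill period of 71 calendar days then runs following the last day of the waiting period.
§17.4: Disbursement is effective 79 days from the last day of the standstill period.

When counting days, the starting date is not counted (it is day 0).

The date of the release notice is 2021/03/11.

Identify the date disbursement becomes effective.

2022/02/04

Adding 90 calendar days to 2021/03/11 gives 2021/06/09, which is the last day of the objection period.
Adding 90 calendar days to 2021/06/09 gives 2021/09/07, which is the last day of the waiting period.
The last day of the standstill period: 71 calendar days after 2021/09/07 is 2021/11/17.
Adding 79 calendar days to 2021/11/17 gives 2022/02/04, which is the date disbursement becomes effective.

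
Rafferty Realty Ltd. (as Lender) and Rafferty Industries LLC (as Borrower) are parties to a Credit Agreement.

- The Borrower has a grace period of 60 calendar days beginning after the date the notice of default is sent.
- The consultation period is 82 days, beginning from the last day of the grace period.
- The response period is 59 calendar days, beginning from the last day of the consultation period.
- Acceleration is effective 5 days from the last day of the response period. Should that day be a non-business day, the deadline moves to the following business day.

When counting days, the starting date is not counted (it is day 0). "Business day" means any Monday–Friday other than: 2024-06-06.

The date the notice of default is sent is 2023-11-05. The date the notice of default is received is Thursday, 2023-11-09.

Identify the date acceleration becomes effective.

2024-05-29

The last day of the grace period: 2023-11-05 + 60 days = 2024-01-04.
The last day of the consultation period: 2024-01-04 + 82 days = 2024-03-26.
The last day of the response period: 59 calendar days after 2024-03-26 is 2024-05-24.
The date acceleration becomes effective: 5 calendar days after 2024-05-24 is 2024-05-29. 2024-05-29 is a Wednesday and is not a listed holiday, so no roll-forward applies.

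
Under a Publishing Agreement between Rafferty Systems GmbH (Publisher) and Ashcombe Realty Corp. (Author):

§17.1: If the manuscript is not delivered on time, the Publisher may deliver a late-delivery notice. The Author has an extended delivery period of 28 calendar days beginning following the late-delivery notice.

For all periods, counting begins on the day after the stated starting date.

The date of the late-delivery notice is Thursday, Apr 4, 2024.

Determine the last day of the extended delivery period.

Adding 28 calendar days to Apr 4, 2024 gives May 2, 2024, which is the last day of the extended delivery period.

May 2, 2024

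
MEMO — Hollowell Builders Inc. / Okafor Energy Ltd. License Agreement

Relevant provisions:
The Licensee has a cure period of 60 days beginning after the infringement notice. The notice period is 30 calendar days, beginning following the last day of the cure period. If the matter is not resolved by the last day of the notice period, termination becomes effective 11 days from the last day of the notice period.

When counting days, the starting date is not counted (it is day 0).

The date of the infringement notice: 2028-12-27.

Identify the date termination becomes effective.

2029-04-07

The last day of the cure period: 60 calendar days after 2028-12-27 is 2029-02-25.
Adding 30 calendar days to 2029-02-25 gives 2029-03-27, which is the last day of the notice period.
The date termination becomes effective: 11 calendar days after 2029-03-27 is 2029-04-07.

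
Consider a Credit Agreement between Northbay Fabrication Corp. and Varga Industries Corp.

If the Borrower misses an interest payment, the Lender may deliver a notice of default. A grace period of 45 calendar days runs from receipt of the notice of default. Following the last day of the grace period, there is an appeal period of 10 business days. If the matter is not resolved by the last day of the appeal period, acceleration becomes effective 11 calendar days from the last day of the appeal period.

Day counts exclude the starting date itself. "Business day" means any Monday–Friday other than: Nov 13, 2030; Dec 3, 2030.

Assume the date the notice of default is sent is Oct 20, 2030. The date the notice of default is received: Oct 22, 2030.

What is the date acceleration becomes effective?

Dec 31, 2030

The last day of the grace period: Oct 22, 2030 + 45 days = Dec 6, 2030.
From Friday, Dec 6, 2030, 10 business days (Dec 9, Dec 10, Dec 11, Dec 12, Dec 13, Dec 16, Dec 17, Dec 18, Dec 19, Dec 20, skipping weekends) brings us to Friday, Dec 20, 2030, which is the last day of the appeal period.
The date acceleration becomes effective: 11 calendar days after Dec 20, 2030 is Dec 31, 2030.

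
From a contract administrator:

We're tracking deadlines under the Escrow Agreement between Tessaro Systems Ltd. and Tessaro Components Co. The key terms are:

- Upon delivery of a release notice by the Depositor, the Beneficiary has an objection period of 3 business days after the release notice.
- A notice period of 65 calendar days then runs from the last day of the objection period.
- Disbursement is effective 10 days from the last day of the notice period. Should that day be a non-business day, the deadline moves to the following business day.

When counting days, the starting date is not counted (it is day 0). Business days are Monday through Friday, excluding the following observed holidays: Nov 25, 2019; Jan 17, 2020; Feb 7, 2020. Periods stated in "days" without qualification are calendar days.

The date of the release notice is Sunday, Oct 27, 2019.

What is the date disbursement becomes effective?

Jan 13, 2020

The last day of the objection period: 3 business days after Sunday, Oct 27, 2019, skipping weekends — Oct 28, Oct 29, Oct 30 — lands on Wednesday, Oct 30, 2019.
The last day of the notice period: 65 calendar days after Oct 30, 2019 is Jan 3, 2020.
The date disbursement becomes effective: 10 calendar days after Jan 3, 2020 is Jan 13, 2020. Jan 13, 2020 is a Monday and is not a listed holiday, so no roll-forward applies.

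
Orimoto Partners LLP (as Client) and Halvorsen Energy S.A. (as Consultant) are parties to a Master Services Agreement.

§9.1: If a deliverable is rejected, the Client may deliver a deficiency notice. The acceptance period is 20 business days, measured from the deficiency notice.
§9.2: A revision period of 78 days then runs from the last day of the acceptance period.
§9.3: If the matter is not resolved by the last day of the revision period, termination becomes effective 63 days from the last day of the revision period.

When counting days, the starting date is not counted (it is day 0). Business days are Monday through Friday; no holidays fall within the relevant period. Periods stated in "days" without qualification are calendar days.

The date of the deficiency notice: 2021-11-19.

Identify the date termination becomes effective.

The last day of the acceptance period: 20 business days after Friday, 2021-11-19, skipping weekends — Nov 22, Nov 23, Nov 24, Nov 25, …, Dec 15, Dec 16, Dec 17 — lands on Friday, 2021-12-17.
Adding 78 calendar days to 2021-12-17 gives 2022-03-05, which is the last day of the revision period.
Adding 63 calendar days to 2022-03-05 gives 2022-05-07, which is the date termination becomes effective.

2022-05-07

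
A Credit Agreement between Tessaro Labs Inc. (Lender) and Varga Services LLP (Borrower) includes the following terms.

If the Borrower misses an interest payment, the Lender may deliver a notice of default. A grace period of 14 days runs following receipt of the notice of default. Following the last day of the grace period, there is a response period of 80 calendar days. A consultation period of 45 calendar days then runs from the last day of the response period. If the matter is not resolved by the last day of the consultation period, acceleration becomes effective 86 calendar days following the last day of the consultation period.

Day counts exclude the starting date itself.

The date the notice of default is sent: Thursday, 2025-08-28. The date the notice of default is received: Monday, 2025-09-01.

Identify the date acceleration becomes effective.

2026-04-14

The last day of the grace period: 14 calendar days after 2025-09-01 is 2025-09-15.
The last day of the response period: 2025-09-15 + 80 days = 2025-12-04.
The last day of the consultation period: 2025-12-04 + 45 days = 2026-01-18.
The date acceleration becomes effective: 86 calendar days after 2026-01-18 is 2026-04-14.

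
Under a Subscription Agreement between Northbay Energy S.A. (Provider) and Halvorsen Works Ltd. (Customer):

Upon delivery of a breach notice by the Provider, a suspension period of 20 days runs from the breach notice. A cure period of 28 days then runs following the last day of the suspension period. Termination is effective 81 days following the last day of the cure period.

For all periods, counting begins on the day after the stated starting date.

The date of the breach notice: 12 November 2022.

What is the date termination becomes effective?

Adding 20 calendar days to 12 November 2022 gives 2 December 2022, which is the last day of the suspension period.
The last day of the cure period: 28 calendar days after 2 December 2022 is 30 December 2022.
The date termination becomes effective: 81 calendar days after 30 December 2022 is 21 March 2023.

21 March 2023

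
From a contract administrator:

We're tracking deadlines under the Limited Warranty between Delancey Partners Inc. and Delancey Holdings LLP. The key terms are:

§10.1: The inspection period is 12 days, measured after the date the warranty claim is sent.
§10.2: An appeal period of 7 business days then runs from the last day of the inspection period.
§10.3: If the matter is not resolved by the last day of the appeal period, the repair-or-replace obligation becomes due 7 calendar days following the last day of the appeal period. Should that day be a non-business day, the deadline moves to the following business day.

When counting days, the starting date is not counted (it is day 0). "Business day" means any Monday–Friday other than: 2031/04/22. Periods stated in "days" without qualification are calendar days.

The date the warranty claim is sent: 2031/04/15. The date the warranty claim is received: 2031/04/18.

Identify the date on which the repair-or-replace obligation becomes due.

2031/05/13

Adding 12 calendar days to 2031/04/15 gives 2031/04/27, which is the last day of the inspection period.
From Sunday, 2031/04/27, 7 business days (Apr 28, Apr 29, Apr 30, May 1, May 2, May 5, May 6, skipping weekends) brings us to Tuesday, 2031/05/06, which is the last day of the appeal period.
Adding 7 calendar days to 2031/05/06 gives 2031/05/13, which is the date on which the repair-or-replace obligation becomes due. 2031/05/13 is a Tuesday and is not a listed holiday, so no roll-forward applies.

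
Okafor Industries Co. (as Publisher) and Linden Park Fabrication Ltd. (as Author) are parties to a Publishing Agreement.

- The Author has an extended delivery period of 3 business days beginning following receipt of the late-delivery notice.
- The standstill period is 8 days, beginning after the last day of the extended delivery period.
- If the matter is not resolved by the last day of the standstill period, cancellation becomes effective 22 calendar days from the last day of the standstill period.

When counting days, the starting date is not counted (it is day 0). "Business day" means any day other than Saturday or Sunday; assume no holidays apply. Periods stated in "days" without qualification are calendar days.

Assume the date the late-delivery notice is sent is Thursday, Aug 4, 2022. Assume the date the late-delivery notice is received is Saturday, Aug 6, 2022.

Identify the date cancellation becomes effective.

Sep 9, 2022

The last day of the extended delivery period: counting 3 business days from Saturday, Aug 6, 2022 (Aug 8, Aug 9, Aug 10, skipping weekends) reaches Wednesday, Aug 10, 2022.
Adding 8 calendar days to Aug 10, 2022 gives Aug 18, 2022, which is the last day of the standstill period.
Adding 22 calendar days to Aug 18, 2022 gives Sep 9, 2022, which is the date cancellation becomes effective.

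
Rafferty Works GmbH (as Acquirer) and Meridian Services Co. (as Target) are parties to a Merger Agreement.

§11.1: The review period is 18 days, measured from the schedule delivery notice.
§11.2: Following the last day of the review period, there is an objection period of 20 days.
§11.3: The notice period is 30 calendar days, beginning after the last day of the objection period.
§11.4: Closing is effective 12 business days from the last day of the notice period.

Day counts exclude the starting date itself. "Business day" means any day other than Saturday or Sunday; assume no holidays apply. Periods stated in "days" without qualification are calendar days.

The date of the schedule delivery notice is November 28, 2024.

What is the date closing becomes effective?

February 20, 2025

The last day of the review period: November 28, 2024 + 18 days = December 16, 2024.
The last day of the objection period: December 16, 2024 + 20 days = January 5, 2025.
The last day of the notice period: 30 calendar days after January 5, 2025 is February 4, 2025.
The date closing becomes effective: 12 business days after Tuesday, February 4, 2025, skipping weekends — Feb 5, Feb 6, Feb 7, Feb 10, …, Feb 18, Feb 19, Feb 20 — lands on Thursday, February 20, 2025.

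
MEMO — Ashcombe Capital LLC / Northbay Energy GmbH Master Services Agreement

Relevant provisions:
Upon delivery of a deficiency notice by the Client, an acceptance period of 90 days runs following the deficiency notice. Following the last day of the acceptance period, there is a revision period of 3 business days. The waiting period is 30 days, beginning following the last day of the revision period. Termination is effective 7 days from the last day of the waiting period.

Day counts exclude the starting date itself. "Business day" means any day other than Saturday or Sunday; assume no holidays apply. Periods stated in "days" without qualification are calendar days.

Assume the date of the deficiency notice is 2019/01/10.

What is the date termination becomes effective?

The last day of the acceptance period: 90 calendar days after 2019/01/10 is 2019/04/10.
The last day of the revision period: counting 3 business days from Wednesday, 2019/04/10 (Apr 11, Apr 12, Apr 15, skipping weekends) reaches Monday, 2019/04/15.
The last day of the waiting period: 2019/04/15 + 30 days = 2019/05/15.
The date termination becomes effective: 7 calendar days after 2019/05/15 is 2019/05/22.

2019/05/22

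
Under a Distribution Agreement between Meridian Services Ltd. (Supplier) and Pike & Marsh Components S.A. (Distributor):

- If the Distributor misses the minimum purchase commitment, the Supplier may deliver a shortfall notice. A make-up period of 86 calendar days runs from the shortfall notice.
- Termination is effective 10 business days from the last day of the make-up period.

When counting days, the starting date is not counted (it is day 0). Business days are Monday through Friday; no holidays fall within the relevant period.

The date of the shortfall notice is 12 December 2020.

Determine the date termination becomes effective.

The last day of the make-up period: 12 December 2020 + 86 days = 8 March 2021.
From Monday, 8 March 2021, 10 business days (Mar 9, Mar 10, Mar 11, Mar 12, Mar 15, Mar 16, Mar 17, Mar 18, Mar 19, Mar 22, skipping weekends) brings us to Monday, 22 March 2021, which is the date termination becomes effective.

22 March 2021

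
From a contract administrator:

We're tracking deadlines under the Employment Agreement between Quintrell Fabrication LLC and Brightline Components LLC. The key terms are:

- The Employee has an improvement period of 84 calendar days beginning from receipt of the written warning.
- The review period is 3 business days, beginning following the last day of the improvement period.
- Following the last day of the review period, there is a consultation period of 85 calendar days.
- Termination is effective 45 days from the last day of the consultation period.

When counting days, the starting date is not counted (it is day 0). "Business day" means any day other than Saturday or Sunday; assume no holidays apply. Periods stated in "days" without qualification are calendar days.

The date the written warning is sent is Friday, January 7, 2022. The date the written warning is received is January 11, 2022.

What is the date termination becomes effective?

Adding 84 calendar days to January 11, 2022 gives April 5, 2022, which is the last day of the improvement period.
The last day of the review period: 3 business days after Tuesday, April 5, 2022, skipping weekends — Apr 6, Apr 7, Apr 8 — lands on Friday, April 8, 2022.
The last day of the consultation period: April 8, 2022 + 85 days = July 2, 2022.
The date termination becomes effective: July 2, 2022 + 45 days = August 16, 2022.

August 16, 2022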